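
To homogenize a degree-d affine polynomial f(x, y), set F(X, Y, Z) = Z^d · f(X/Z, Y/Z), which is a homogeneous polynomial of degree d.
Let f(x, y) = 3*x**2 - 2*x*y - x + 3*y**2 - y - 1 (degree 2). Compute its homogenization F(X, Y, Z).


F(X, Y, Z) = 3*X**2 - 2*X*Y - X*Z + 3*Y**2 - Y*Z - Z**2

deg(f) = 2.
Substitute x = X/Z, y = Y/Z into f, then multiply by Z^2.
  monomial 3·x^2·y^0 ↦ 3·X^2·Y^0·Z^0.
  monomial -2·x^1·y^1 ↦ -2·X^1·Y^1·Z^0.
  monomial -1·x^1·y^0 ↦ -1·X^1·Y^0·Z^1.
  monomial 3·x^0·y^2 ↦ 3·X^0·Y^2·Z^0.
  monomial -1·x^0·y^1 ↦ -1·X^0·Y^1·Z^1.
  monomial -1·x^0·y^0 ↦ -1·X^0·Y^0·Z^2.
Collecting: F(X, Y, Z) = 3*X**2 - 2*X*Y - X*Z + 3*Y**2 - Y*Z - Z**2.


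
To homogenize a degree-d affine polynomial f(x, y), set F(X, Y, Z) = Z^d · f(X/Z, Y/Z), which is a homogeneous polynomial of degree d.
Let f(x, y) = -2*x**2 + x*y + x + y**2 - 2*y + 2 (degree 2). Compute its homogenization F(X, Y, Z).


F(X, Y, Z) = -2*X**2 + X*Y + X*Z + Y**2 - 2*Y*Z + 2*Z**2

deg(f) = 2.
Substitute x = X/Z, y = Y/Z into f, then multiply by Z^2.
  monomial -2·x^2·y^0 ↦ -2·X^2·Y^0·Z^0.
  monomial 1·x^1·y^1 ↦ 1·X^1·Y^1·Z^0.
  monomial 1·x^1·y^0 ↦ 1·X^1·Y^0·Z^1.
  monomial 1·x^0·y^2 ↦ 1·X^0·Y^2·Z^0.
  monomial -2·x^0·y^1 ↦ -2·X^0·Y^1·Z^1.
  monomial 2·x^0·y^0 ↦ 2·X^0·Y^0·Z^2.
Collecting: F(X, Y, Z) = -2*X**2 + X*Y + X*Z + Y**2 - 2*Y*Z + 2*Z**2.


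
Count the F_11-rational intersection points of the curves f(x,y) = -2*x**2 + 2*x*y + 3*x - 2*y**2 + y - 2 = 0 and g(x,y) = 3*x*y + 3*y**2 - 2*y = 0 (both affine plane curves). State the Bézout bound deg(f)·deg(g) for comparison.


Common zeros: {(3, 0), (4, 0), (5, 3), (7, 1)}; count = 4; Bézout bound = 4.

deg(f) = 2, deg(g) = 2, so Bézout bound = 4.
Scan x ∈ F_11. For each x, list the y ∈ F_11 with f(x, y) ≡ 0 and those with g(x, y) ≡ 0 (mod 11); the common zeros in that column are the intersection.
  x = 0: f ≡ 0 at y ∈ ∅; g ≡ 0 at y ∈ {0, 8}; common: ∅.
  x = 1: f ≡ 0 at y ∈ {1, 6}; g ≡ 0 at y ∈ {0, 7}; common: ∅.
  x = 2: f ≡ 0 at y ∈ {9, 10}; g ≡ 0 at y ∈ {0, 6}; common: ∅.
  x = 3: f ≡ 0 at y ∈ {0, 9}; g ≡ 0 at y ∈ {0, 5}; common: {0}.
  x = 4: f ≡ 0 at y ∈ {0, 10}; g ≡ 0 at y ∈ {0, 4}; common: {0}.
  x = 5: f ≡ 0 at y ∈ {3, 8}; g ≡ 0 at y ∈ {0, 3}; common: {3}.
  x = 6: f ≡ 0 at y ∈ ∅; g ≡ 0 at y ∈ {0, 2}; common: ∅.
  x = 7: f ≡ 0 at y ∈ {1}; g ≡ 0 at y ∈ {0, 1}; common: {1}.
  x = 8: f ≡ 0 at y ∈ ∅; g ≡ 0 at y ∈ {0}; common: ∅.
  x = 9: f ≡ 0 at y ∈ ∅; g ≡ 0 at y ∈ {0, 10}; common: ∅.
  x = 10: f ≡ 0 at y ∈ {8}; g ≡ 0 at y ∈ {0, 9}; common: ∅.
Collecting: common zeros = {(3, 0), (4, 0), (5, 3), (7, 1)}, so the count is 4.
Comparison with the Bézout bound: 4 ≤ 4 = deg(f)·deg(g), as expected for curves with no common component (the bound is attained).


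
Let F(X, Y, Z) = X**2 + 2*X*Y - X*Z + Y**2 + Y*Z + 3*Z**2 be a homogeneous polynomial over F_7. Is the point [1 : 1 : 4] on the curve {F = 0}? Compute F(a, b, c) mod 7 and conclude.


F(1,1,4) ≡ 3 (mod 7); P is NOT on the curve.

Evaluate F(1, 1, 4) term-by-term (mod 7).
  X**2 ↦ 1·1·1·1 = 1
  2*X*Y ↦ 2·1·1·1 = 2
  -X*Z ↦ -1·1·1·4 = -4
  Y**2 ↦ 1·1·1·1 = 1
  Y*Z ↦ 1·1·1·4 = 4
  3*Z**2 ↦ 3·1·1·16 = 48
Sum: F(1, 1, 4) = (1) + (2) + (-4) + (1) + (4) + (48) = 52.
Reducing mod 7: 52 ≡ 3 (mod 7).
Since F(a, b, c) ≡ 3 ≠ 0 (mod 7), P does NOT lie on the curve.


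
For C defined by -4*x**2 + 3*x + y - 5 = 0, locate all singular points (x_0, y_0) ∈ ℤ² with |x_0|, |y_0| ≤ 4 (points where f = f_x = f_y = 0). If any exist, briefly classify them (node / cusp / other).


No singular points in the scanned grid; C is smooth there.

Compute partial derivatives:
  f_x = 3 - 8*x.
  f_y = 1.
f_y = 1 is a nonzero constant, so f_y never vanishes: no point (x, y) can satisfy f = f_x = f_y = 0. In particular no (x, y) ∈ {−4, ..., 4}² is singular; the curve is smooth.


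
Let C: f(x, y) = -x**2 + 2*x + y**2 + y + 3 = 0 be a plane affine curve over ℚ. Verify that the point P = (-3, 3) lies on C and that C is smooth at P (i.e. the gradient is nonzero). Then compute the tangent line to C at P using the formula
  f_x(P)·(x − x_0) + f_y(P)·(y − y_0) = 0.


Tangent line at P: 8*x + 7*y + 3 = 0.

Step 1: f(-3, 3) = 0, so P lies on C.
Step 2: partial derivatives
  f_x(x, y) = 2 - 2*x, f_y(x, y) = 2*y + 1.
  f_x(P) = 8, f_y(P) = 7 (gradient nonzero, so P is smooth).
Step 3: tangent line at P: 8·(x − -3) + 7·(y − 3) = 0.
Expanding: 8*x + 7*y + 3 = 0.


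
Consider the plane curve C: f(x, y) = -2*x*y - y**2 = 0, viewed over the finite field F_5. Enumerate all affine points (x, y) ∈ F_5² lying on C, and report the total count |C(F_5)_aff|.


Affine F_5-points: {(0, 0), (1, 0), (1, 3), (2, 0), (2, 1), (3, 0), (3, 4), (4, 0), (4, 2)}; count = 9.

For each of the 25 pairs (x, y) ∈ F_5², evaluate f(x, y) mod 5. Record the zeros.
  x = 0: [0↦0, 1↦4, 2↦1, 3↦1, 4↦4]  zeros at y ∈ {0}
  x = 1: [0↦0, 1↦2, 2↦2, 3↦0, 4↦1]  zeros at y ∈ {0, 3}
  x = 2: [0↦0, 1↦0, 2↦3, 3↦4, 4↦3]  zeros at y ∈ {0, 1}
  x = 3: [0↦0, 1↦3, 2↦4, 3↦3, 4↦0]  zeros at y ∈ {0, 4}
  x = 4: [0↦0, 1↦1, 2↦0, 3↦2, 4↦2]  zeros at y ∈ {0, 2}
Collecting zeros: affine points = {(0, 0), (1, 0), (1, 3), (2, 0), (2, 1), (3, 0), (3, 4), (4, 0), (4, 2)}.
Total count |C(F_5)_aff| = 9.


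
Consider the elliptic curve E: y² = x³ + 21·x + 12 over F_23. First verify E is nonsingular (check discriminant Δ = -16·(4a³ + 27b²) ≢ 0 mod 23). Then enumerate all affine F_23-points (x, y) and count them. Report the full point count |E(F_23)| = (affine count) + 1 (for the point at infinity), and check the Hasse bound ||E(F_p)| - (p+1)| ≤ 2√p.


Affine points = {(0, 9), (0, 14), (2, 4), (2, 19), (5, 9), (5, 14), (6, 3), (6, 20), (8, 5), (8, 18), (10, 7), (10, 16), (18, 9), (18, 14), (19, 5), (19, 18), (21, 10), (21, 13), (22, 6), (22, 17)}; affine count = 20; |E(F_23)| = 21.

Discriminant check: Δ ∝ 4a³ + 27b² = 4·21³ + 27·12² = 4·9261 + 27·144 ≡ 15 (mod 23). Nonzero ⇒ E is nonsingular.
For each x ∈ F_23, compute rhs = x³ + 21·x + 12 mod 23, then count y ∈ F_23 with y² ≡ rhs.
  x = 0: rhs = 12, matching y values: 9, 14 (2 points).
  x = 1: rhs = 11, matching y values: none (0 points).
  x = 2: rhs = 16, matching y values: 4, 19 (2 points).
  x = 3: rhs = 10, matching y values: none (0 points).
  x = 4: rhs = 22, matching y values: none (0 points).
  x = 5: rhs = 12, matching y values: 9, 14 (2 points).
  x = 6: rhs = 9, matching y values: 3, 20 (2 points).
  x = 7: rhs = 19, matching y values: none (0 points).
  x = 8: rhs = 2, matching y values: 5, 18 (2 points).
  x = 9: rhs = 10, matching y values: none (0 points).
  x = 10: rhs = 3, matching y values: 7, 16 (2 points).
  x = 11: rhs = 10, matching y values: none (0 points).
  x = 12: rhs = 14, matching y values: none (0 points).
  x = 13: rhs = 21, matching y values: none (0 points).
  x = 14: rhs = 14, matching y values: none (0 points).
  x = 15: rhs = 22, matching y values: none (0 points).
  x = 16: rhs = 5, matching y values: none (0 points).
  x = 17: rhs = 15, matching y values: none (0 points).
  x = 18: rhs = 12, matching y values: 9, 14 (2 points).
  x = 19: rhs = 2, matching y values: 5, 18 (2 points).
  x = 20: rhs = 14, matching y values: none (0 points).
  x = 21: rhs = 8, matching y values: 10, 13 (2 points).
  x = 22: rhs = 13, matching y values: 6, 17 (2 points).
Total affine count: 20.
Full point count |E(F_23)| = 20 + 1 = 21.
Hasse bound: |21 − (23+1)| = |-3| = 3 ≤ 2√23 ≈ 9.5917 ✓.


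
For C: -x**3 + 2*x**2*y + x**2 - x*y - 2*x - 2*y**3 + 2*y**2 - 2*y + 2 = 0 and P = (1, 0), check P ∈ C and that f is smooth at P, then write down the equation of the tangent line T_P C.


Tangent line at P: -3*x - y + 3 = 0.

Step 1: f(1, 0) = 0, so P lies on C.
Step 2: partial derivatives
  f_x(x, y) = -3*x**2 + 4*x*y + 2*x - y - 2, f_y(x, y) = 2*x**2 - x - 6*y**2 + 4*y - 2.
  f_x(P) = -3, f_y(P) = -1 (gradient nonzero, so P is smooth).
Step 3: tangent line at P: -3·(x − 1) + -1·(y − 0) = 0.
Expanding: -3*x - y + 3 = 0.


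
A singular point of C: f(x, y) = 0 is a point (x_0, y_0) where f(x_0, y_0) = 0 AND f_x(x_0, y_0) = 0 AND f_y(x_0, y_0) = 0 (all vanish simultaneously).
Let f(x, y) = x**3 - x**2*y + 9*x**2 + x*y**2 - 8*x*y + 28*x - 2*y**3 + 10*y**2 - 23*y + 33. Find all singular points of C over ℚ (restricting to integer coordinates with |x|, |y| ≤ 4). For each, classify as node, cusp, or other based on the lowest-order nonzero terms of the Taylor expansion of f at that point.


Singular points: {(-3, 1)}; classification: node.

Compute partial derivatives:
  f_x = 3*x**2 - 2*x*y + 18*x + y**2 - 8*y + 28.
  f_y = -x**2 + 2*x*y - 8*x - 6*y**2 + 20*y - 23.
Scan x_0 ∈ {−4, ..., 4}. For each x_0, f_y(x_0, y) is a polynomial in y; find its integer roots y ∈ {−4, ..., 4}, then test f_x and f at those candidates.
  x = -4: f_y(-4, y) = -6*y**2 + 12*y - 7; no integer root y with |y| ≤ 4.
  x = -3: f_y(-3, y) = -6*y**2 + 14*y - 8; vanishes at y ∈ {1}. (-3, 1): f_x = 0, f = 0 — SINGULAR.
  x = -2: f_y(-2, y) = -6*y**2 + 16*y - 11; no integer root y with |y| ≤ 4.
  x = -1: f_y(-1, y) = -6*y**2 + 18*y - 16; no integer root y with |y| ≤ 4.
  x = 0: f_y(0, y) = -6*y**2 + 20*y - 23; no integer root y with |y| ≤ 4.
  x = 1: f_y(1, y) = -6*y**2 + 22*y - 32; no integer root y with |y| ≤ 4.
  x = 2: f_y(2, y) = -6*y**2 + 24*y - 43; no integer root y with |y| ≤ 4.
  x = 3: f_y(3, y) = -6*y**2 + 26*y - 56; no integer root y with |y| ≤ 4.
  x = 4: f_y(4, y) = -6*y**2 + 28*y - 71; no integer root y with |y| ≤ 4.
Only singular point on the grid: (-3, 1).
Classify: substitute x = -3 + u, y = 1 + v and expand: f = u**3 - u**2*v - u**2 + u*v**2 - 2*v**3 + v**2.
No constant or linear terms (consistent with a singular point). Quadratic part: -u**2 + v**2. Cubic part: u**3 - u**2*v + u*v**2 - 2*v**3.
The quadratic part v**2 - u**2 = (v − u)(v + u) splits into two distinct linear factors, so there are two distinct tangent lines y − 1 = ±(x − -3) — this is a node (ordinary double point).
Classification: node.


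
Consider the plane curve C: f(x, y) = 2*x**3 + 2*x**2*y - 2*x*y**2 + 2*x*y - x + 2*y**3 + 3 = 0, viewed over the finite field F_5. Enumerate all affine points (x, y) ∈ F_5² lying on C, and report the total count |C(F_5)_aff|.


Affine F_5-points: {(0, 1), (1, 2)}; count = 2.

For each of the 25 pairs (x, y) ∈ F_5², evaluate f(x, y) mod 5. Record the zeros.
  x = 0: [0↦3, 1↦0, 2↦4, 3↦2, 4↦1]  zeros at y ∈ {1}
  x = 1: [0↦4, 1↦3, 2↦0, 3↦2, 4↦1]  zeros at y ∈ {2}
  x = 2: [0↦2, 1↦2, 2↦1, 3↦1, 4↦4]  zeros at y ∈ ∅
  x = 3: [0↦4, 1↦4, 2↦4, 3↦1, 4↦2]  zeros at y ∈ ∅
  x = 4: [0↦2, 1↦1, 2↦1, 3↦4, 4↦2]  zeros at y ∈ ∅
Collecting zeros: affine points = {(0, 1), (1, 2)}.
Total count |C(F_5)_aff| = 2.


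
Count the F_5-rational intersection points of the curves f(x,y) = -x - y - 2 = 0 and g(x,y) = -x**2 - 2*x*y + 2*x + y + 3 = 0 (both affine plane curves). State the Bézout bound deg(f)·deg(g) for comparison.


Common zeros: {(2, 1), (3, 0)}; count = 2; Bézout bound = 2.

deg(f) = 1, deg(g) = 2, so Bézout bound = 2.
Scan x ∈ F_5. For each x, list the y ∈ F_5 with f(x, y) ≡ 0 and those with g(x, y) ≡ 0 (mod 5); the common zeros in that column are the intersection.
  x = 0: f ≡ 0 at y ∈ {3}; g ≡ 0 at y ∈ {2}; common: ∅.
  x = 1: f ≡ 0 at y ∈ {2}; g ≡ 0 at y ∈ {4}; common: ∅.
  x = 2: f ≡ 0 at y ∈ {1}; g ≡ 0 at y ∈ {1}; common: {1}.
  x = 3: f ≡ 0 at y ∈ {0}; g ≡ 0 at y ∈ {0, 1, 2, 3, 4}; common: {0}.
  x = 4: f ≡ 0 at y ∈ {4}; g ≡ 0 at y ∈ {0}; common: ∅.
Collecting: common zeros = {(2, 1), (3, 0)}, so the count is 2.
Comparison with the Bézout bound: 2 ≤ 2 = deg(f)·deg(g), as expected for curves with no common component (the bound is attained).


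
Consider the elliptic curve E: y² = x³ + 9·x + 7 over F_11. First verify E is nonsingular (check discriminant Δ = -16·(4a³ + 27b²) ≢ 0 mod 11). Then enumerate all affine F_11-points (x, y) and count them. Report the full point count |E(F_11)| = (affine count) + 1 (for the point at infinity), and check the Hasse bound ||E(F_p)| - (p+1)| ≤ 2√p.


Affine points = {(2, 0), (5, 1), (5, 10), (9, 5), (9, 6)}; affine count = 5; |E(F_11)| = 6.

Discriminant check: Δ ∝ 4a³ + 27b² = 4·9³ + 27·7² = 4·729 + 27·49 ≡ 4 (mod 11). Nonzero ⇒ E is nonsingular.
For each x ∈ F_11, compute rhs = x³ + 9·x + 7 mod 11, then count y ∈ F_11 with y² ≡ rhs.
  x = 0: rhs = 7, matching y values: none (0 points).
  x = 1: rhs = 6, matching y values: none (0 points).
  x = 2: rhs = 0, matching y values: 0 (1 points).
  x = 3: rhs = 6, matching y values: none (0 points).
  x = 4: rhs = 8, matching y values: none (0 points).
  x = 5: rhs = 1, matching y values: 1, 10 (2 points).
  x = 6: rhs = 2, matching y values: none (0 points).
  x = 7: rhs = 6, matching y values: none (0 points).
  x = 8: rhs = 8, matching y values: none (0 points).
  x = 9: rhs = 3, matching y values: 5, 6 (2 points).
  x = 10: rhs = 8, matching y values: none (0 points).
Total affine count: 5.
Full point count |E(F_11)| = 5 + 1 = 6.
Hasse bound: |6 − (11+1)| = |-6| = 6 ≤ 2√11 ≈ 6.6332 ✓.


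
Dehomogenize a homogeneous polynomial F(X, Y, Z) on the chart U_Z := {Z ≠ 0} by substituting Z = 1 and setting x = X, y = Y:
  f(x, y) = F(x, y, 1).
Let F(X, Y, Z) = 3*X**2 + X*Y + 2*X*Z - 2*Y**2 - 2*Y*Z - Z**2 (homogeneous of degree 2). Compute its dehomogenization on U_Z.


f(x, y) = 3*x**2 + x*y + 2*x - 2*y**2 - 2*y - 1

On U_Z we set Z = 1. Each monomial c·X^i·Y^j·Z^k in F becomes c·x^i·y^j·1^k = c·x^i·y^j.
Substituting Z = 1: F(X, Y, 1) = 3*x**2 + x*y + 2*x - 2*y**2 - 2*y - 1.
Note: deg(f) ≤ deg(F) = 2; strict inequality happens when F is divisible by Z (lost terms).


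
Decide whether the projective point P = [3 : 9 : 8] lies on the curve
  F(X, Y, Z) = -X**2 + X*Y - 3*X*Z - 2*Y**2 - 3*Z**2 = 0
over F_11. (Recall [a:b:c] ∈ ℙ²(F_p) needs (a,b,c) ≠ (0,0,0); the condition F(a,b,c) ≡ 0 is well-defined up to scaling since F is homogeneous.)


F(3,9,8) ≡ 10 (mod 11); P is NOT on the curve.

Evaluate F(3, 9, 8) term-by-term (mod 11).
  -X**2 ↦ -1·9·1·1 = -9
  X*Y ↦ 1·3·9·1 = 27
  -3*X*Z ↦ -3·3·1·8 = -72
  -2*Y**2 ↦ -2·1·81·1 = -162
  -3*Z**2 ↦ -3·1·1·64 = -192
Sum: F(3, 9, 8) = (-9) + (27) + (-72) + (-162) + (-192) = -408.
Reducing mod 11: -408 ≡ 10 (mod 11).
Since F(a, b, c) ≡ 10 ≠ 0 (mod 11), P does NOT lie on the curve.


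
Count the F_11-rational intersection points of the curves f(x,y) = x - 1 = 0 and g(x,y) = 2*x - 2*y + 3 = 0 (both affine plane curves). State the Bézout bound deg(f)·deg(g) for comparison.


Common zeros: {(1, 8)}; count = 1; Bézout bound = 1.

deg(f) = 1, deg(g) = 1, so Bézout bound = 1.
Scan x ∈ F_11. For each x, list the y ∈ F_11 with f(x, y) ≡ 0 and those with g(x, y) ≡ 0 (mod 11); the common zeros in that column are the intersection.
  x = 0: f ≡ 0 at y ∈ ∅; g ≡ 0 at y ∈ {7}; common: ∅.
  x = 1: f ≡ 0 at y ∈ {0, 1, 2, 3, 4, 5, 6, 7, 8, 9, 10}; g ≡ 0 at y ∈ {8}; common: {8}.
  x = 2: f ≡ 0 at y ∈ ∅; g ≡ 0 at y ∈ {9}; common: ∅.
  x = 3: f ≡ 0 at y ∈ ∅; g ≡ 0 at y ∈ {10}; common: ∅.
  x = 4: f ≡ 0 at y ∈ ∅; g ≡ 0 at y ∈ {0}; common: ∅.
  x = 5: f ≡ 0 at y ∈ ∅; g ≡ 0 at y ∈ {1}; common: ∅.
  x = 6: f ≡ 0 at y ∈ ∅; g ≡ 0 at y ∈ {2}; common: ∅.
  x = 7: f ≡ 0 at y ∈ ∅; g ≡ 0 at y ∈ {3}; common: ∅.
  x = 8: f ≡ 0 at y ∈ ∅; g ≡ 0 at y ∈ {4}; common: ∅.
  x = 9: f ≡ 0 at y ∈ ∅; g ≡ 0 at y ∈ {5}; common: ∅.
  x = 10: f ≡ 0 at y ∈ ∅; g ≡ 0 at y ∈ {6}; common: ∅.
Collecting: common zeros = {(1, 8)}, so the count is 1.
Comparison with the Bézout bound: 1 ≤ 1 = deg(f)·deg(g), as expected for curves with no common component (the bound is attained).


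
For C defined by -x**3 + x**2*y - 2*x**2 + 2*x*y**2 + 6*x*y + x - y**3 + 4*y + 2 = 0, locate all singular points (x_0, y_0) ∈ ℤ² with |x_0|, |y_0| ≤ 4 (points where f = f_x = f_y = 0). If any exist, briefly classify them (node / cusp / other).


Singular points: {(-1, -1)}; classification: cusp.

Compute partial derivatives:
  f_x = -3*x**2 + 2*x*y - 4*x + 2*y**2 + 6*y + 1.
  f_y = x**2 + 4*x*y + 6*x - 3*y**2 + 4.
Scan x_0 ∈ {−4, ..., 4}. For each x_0, f_y(x_0, y) is a polynomial in y; find its integer roots y ∈ {−4, ..., 4}, then test f_x and f at those candidates.
  x = -4: f_y(-4, y) = -3*y**2 - 16*y - 4; no integer root y with |y| ≤ 4.
  x = -3: f_y(-3, y) = -3*y**2 - 12*y - 5; no integer root y with |y| ≤ 4.
  x = -2: f_y(-2, y) = -3*y**2 - 8*y - 4; vanishes at y ∈ {-2}. (-2, -2): f_x = 1 ≠ 0.
  x = -1: f_y(-1, y) = -3*y**2 - 4*y - 1; vanishes at y ∈ {-1}. (-1, -1): f_x = 0, f = 0 — SINGULAR.
  x = 0: f_y(0, y) = 4 - 3*y**2; no integer root y with |y| ≤ 4.
  x = 1: f_y(1, y) = -3*y**2 + 4*y + 11; no integer root y with |y| ≤ 4.
  x = 2: f_y(2, y) = -3*y**2 + 8*y + 20; no integer root y with |y| ≤ 4.
  x = 3: f_y(3, y) = -3*y**2 + 12*y + 31; no integer root y with |y| ≤ 4.
  x = 4: f_y(4, y) = -3*y**2 + 16*y + 44; vanishes at y ∈ {-2}. (4, -2): f_x = -83 ≠ 0.
Only singular point on the grid: (-1, -1).
Classify: substitute x = -1 + u, y = -1 + v and expand: f = -u**3 + u**2*v + 2*u*v**2 - v**3 + v**2.
No constant or linear terms (consistent with a singular point). Quadratic part: v**2. Cubic part: -u**3 + u**2*v + 2*u*v**2 - v**3.
The quadratic part v**2 is a perfect square, so there is a single (double) tangent line v = 0, i.e. y = -1. Restricting the cubic part to that line (v = 0) leaves -u**3 ≠ 0, so f is not divisible by v and the branch is v² ≈ u**3 to lowest order — this is a cusp.
Classification: cusp.


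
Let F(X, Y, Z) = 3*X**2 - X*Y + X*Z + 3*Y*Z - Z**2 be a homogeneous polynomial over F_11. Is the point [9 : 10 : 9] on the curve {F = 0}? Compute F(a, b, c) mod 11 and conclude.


F(9,10,9) ≡ 5 (mod 11); P is NOT on the curve.

Evaluate F(9, 10, 9) term-by-term (mod 11).
  3*X**2 ↦ 3·81·1·1 = 243
  -X*Y ↦ -1·9·10·1 = -90
  X*Z ↦ 1·9·1·9 = 81
  3*Y*Z ↦ 3·1·10·9 = 270
  -Z**2 ↦ -1·1·1·81 = -81
Sum: F(9, 10, 9) = (243) + (-90) + (81) + (270) + (-81) = 423.
Reducing mod 11: 423 ≡ 5 (mod 11).
Since F(a, b, c) ≡ 5 ≠ 0 (mod 11), P does NOT lie on the curve.


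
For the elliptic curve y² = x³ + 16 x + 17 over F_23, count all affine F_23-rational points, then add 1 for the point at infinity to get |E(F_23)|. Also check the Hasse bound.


Affine points = {(3, 0), (7, 9), (7, 14), (8, 6), (8, 17), (9, 4), (9, 19), (10, 2), (10, 21), (11, 11), (11, 12), (14, 8), (14, 15), (17, 2), (17, 21), (19, 2), (19, 21), (21, 0), (22, 0)}; affine count = 19; |E(F_23)| = 20.

Discriminant check: Δ ∝ 4a³ + 27b² = 4·16³ + 27·17² = 4·4096 + 27·289 ≡ 14 (mod 23). Nonzero ⇒ E is nonsingular.
For each x ∈ F_23, compute rhs = x³ + 16·x + 17 mod 23, then count y ∈ F_23 with y² ≡ rhs.
  x = 0: rhs = 17, matching y values: none (0 points).
  x = 1: rhs = 11, matching y values: none (0 points).
  x = 2: rhs = 11, matching y values: none (0 points).
  x = 3: rhs = 0, matching y values: 0 (1 points).
  x = 4: rhs = 7, matching y values: none (0 points).
  x = 5: rhs = 15, matching y values: none (0 points).
  x = 6: rhs = 7, matching y values: none (0 points).
  x = 7: rhs = 12, matching y values: 9, 14 (2 points).
  x = 8: rhs = 13, matching y values: 6, 17 (2 points).
  x = 9: rhs = 16, matching y values: 4, 19 (2 points).
  x = 10: rhs = 4, matching y values: 2, 21 (2 points).
  x = 11: rhs = 6, matching y values: 11, 12 (2 points).
  x = 12: rhs = 5, matching y values: none (0 points).
  x = 13: rhs = 7, matching y values: none (0 points).
  x = 14: rhs = 18, matching y values: 8, 15 (2 points).
  x = 15: rhs = 21, matching y values: none (0 points).
  x = 16: rhs = 22, matching y values: none (0 points).
  x = 17: rhs = 4, matching y values: 2, 21 (2 points).
  x = 18: rhs = 19, matching y values: none (0 points).
  x = 19: rhs = 4, matching y values: 2, 21 (2 points).
  x = 20: rhs = 11, matching y values: none (0 points).
  x = 21: rhs = 0, matching y values: 0 (1 points).
  x = 22: rhs = 0, matching y values: 0 (1 points).
Total affine count: 19.
Full point count |E(F_23)| = 19 + 1 = 20.
Hasse bound: |20 − (23+1)| = |-4| = 4 ≤ 2√23 ≈ 9.5917 ✓.


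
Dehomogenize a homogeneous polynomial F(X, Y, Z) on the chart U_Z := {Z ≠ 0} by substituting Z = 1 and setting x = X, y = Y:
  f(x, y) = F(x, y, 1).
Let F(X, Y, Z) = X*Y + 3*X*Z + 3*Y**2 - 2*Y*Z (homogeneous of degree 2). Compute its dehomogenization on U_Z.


f(x, y) = x*y + 3*x + 3*y**2 - 2*y

On U_Z we set Z = 1. Each monomial c·X^i·Y^j·Z^k in F becomes c·x^i·y^j·1^k = c·x^i·y^j.
Substituting Z = 1: F(X, Y, 1) = x*y + 3*x + 3*y**2 - 2*y.
Note: deg(f) ≤ deg(F) = 2; strict inequality happens when F is divisible by Z (lost terms).


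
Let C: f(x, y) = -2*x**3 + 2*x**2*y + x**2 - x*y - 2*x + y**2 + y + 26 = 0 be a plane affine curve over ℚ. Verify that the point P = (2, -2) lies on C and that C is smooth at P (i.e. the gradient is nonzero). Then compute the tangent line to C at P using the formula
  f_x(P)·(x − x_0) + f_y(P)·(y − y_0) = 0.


Tangent line at P: -36*x + 3*y + 78 = 0.

Step 1: f(2, -2) = 0, so P lies on C.
Step 2: partial derivatives
  f_x(x, y) = -6*x**2 + 4*x*y + 2*x - y - 2, f_y(x, y) = 2*x**2 - x + 2*y + 1.
  f_x(P) = -36, f_y(P) = 3 (gradient nonzero, so P is smooth).
Step 3: tangent line at P: -36·(x − 2) + 3·(y − -2) = 0.
Expanding: -36*x + 3*y + 78 = 0.


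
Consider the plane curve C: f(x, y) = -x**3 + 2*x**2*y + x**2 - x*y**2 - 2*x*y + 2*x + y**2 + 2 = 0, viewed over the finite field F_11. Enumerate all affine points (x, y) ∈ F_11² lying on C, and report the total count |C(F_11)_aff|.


Affine F_11-points: {(0, 3), (0, 8), (3, 1), (3, 5), (5, 0), (5, 10), (6, 2), (6, 10), (8, 7), (8, 9), (10, 10)}; count = 11.

For each of the 121 pairs (x, y) ∈ F_11², evaluate f(x, y) mod 11. Record the zeros.
  x = 0: [0↦2, 1↦3, 2↦6, 3↦0, 4↦7, 5↦5, 6↦5, 7↦7, 8↦0, 9↦6, 10↦3]  zeros at y ∈ {3, 8}
  x = 1: [0↦4, 1↦4, 2↦4, 3↦4, 4↦4, 5↦4, 6↦4, 7↦4, 8↦4, 9↦4, 10↦4]  zeros at y ∈ ∅
  x = 2: [0↦2, 1↦5, 2↦6, 3↦5, 4↦2, 5↦8, 6↦1, 7↦3, 8↦3, 9↦1, 10↦8]  zeros at y ∈ ∅
  x = 3: [0↦1, 1↦0, 2↦6, 3↦8, 4↦6, 5↦0, 6↦1, 7↦9, 8↦2, 9↦2, 10↦9]  zeros at y ∈ {1, 5}
  x = 4: [0↦6, 1↦5, 2↦9, 3↦7, 4↦10, 5↦7, 6↦9, 7↦5, 8↦6, 9↦1, 10↦1]  zeros at y ∈ ∅
  x = 5: [0↦0, 1↦3, 2↦9, 3↦7, 4↦8, 5↦1, 6↦8, 7↦7, 8↦9, 9↦3, 10↦0]  zeros at y ∈ {0, 10}
  x = 6: [0↦10, 1↦10, 2↦0, 3↦2, 4↦5, 5↦9, 6↦3, 7↦9, 8↦5, 9↦2, 10↦0]  zeros at y ∈ {2, 10}
  x = 7: [0↦8, 1↦9, 2↦9, 3↦8, 4↦6, 5↦3, 6↦10, 7↦5, 8↦10, 9↦3, 10↦6]  zeros at y ∈ ∅
  x = 8: [0↦10, 1↦5, 2↦8, 3↦8, 4↦5, 5↦10, 6↦1, 7↦0, 8↦7, 9↦0, 10↦1]  zeros at y ∈ {7, 9}
  x = 9: [0↦10, 1↦3, 2↦2, 3↦7, 4↦7, 5↦2, 6↦3, 7↦10, 8↦1, 9↦9, 10↦1]  zeros at y ∈ ∅
  x = 10: [0↦2, 1↦8, 2↦7, 3↦10, 4↦6, 5↦6, 6↦10, 7↦7, 8↦8, 9↦2, 10↦0]  zeros at y ∈ {10}
Collecting zeros: affine points = {(0, 3), (0, 8), (3, 1), (3, 5), (5, 0), (5, 10), (6, 2), (6, 10), (8, 7), (8, 9), (10, 10)}.
Total count |C(F_11)_aff| = 11.


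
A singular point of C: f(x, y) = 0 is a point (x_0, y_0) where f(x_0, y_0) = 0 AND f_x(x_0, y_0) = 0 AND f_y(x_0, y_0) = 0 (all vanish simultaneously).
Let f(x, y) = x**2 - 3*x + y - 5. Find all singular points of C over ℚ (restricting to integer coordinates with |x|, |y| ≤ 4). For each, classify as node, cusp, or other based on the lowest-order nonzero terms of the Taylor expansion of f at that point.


No singular points in the scanned grid; C is smooth there.

Compute partial derivatives:
  f_x = 2*x - 3.
  f_y = 1.
f_y = 1 is a nonzero constant, so f_y never vanishes: no point (x, y) can satisfy f = f_x = f_y = 0. In particular no (x, y) ∈ {−4, ..., 4}² is singular; the curve is smooth.


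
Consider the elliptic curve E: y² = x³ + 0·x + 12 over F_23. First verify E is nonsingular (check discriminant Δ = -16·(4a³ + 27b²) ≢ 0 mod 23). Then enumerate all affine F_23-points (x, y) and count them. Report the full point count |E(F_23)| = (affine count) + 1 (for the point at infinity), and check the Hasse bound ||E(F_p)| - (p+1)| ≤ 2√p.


Affine points = {(0, 9), (0, 14), (1, 6), (1, 17), (3, 4), (3, 19), (8, 8), (8, 15), (10, 0), (11, 3), (11, 20), (13, 1), (13, 22), (15, 11), (15, 12), (17, 7), (17, 16), (18, 5), (18, 18), (20, 10), (20, 13), (21, 2), (21, 21)}; affine count = 23; |E(F_23)| = 24.

Discriminant check: Δ ∝ 4a³ + 27b² = 4·0³ + 27·12² = 4·0 + 27·144 ≡ 1 (mod 23). Nonzero ⇒ E is nonsingular.
For each x ∈ F_23, compute rhs = x³ + 0·x + 12 mod 23, then count y ∈ F_23 with y² ≡ rhs.
  x = 0: rhs = 12, matching y values: 9, 14 (2 points).
  x = 1: rhs = 13, matching y values: 6, 17 (2 points).
  x = 2: rhs = 20, matching y values: none (0 points).
  x = 3: rhs = 16, matching y values: 4, 19 (2 points).
  x = 4: rhs = 7, matching y values: none (0 points).
  x = 5: rhs = 22, matching y values: none (0 points).
  x = 6: rhs = 21, matching y values: none (0 points).
  x = 7: rhs = 10, matching y values: none (0 points).
  x = 8: rhs = 18, matching y values: 8, 15 (2 points).
  x = 9: rhs = 5, matching y values: none (0 points).
  x = 10: rhs = 0, matching y values: 0 (1 points).
  x = 11: rhs = 9, matching y values: 3, 20 (2 points).
  x = 12: rhs = 15, matching y values: none (0 points).
  x = 13: rhs = 1, matching y values: 1, 22 (2 points).
  x = 14: rhs = 19, matching y values: none (0 points).
  x = 15: rhs = 6, matching y values: 11, 12 (2 points).
  x = 16: rhs = 14, matching y values: none (0 points).
  x = 17: rhs = 3, matching y values: 7, 16 (2 points).
  x = 18: rhs = 2, matching y values: 5, 18 (2 points).
  x = 19: rhs = 17, matching y values: none (0 points).
  x = 20: rhs = 8, matching y values: 10, 13 (2 points).
  x = 21: rhs = 4, matching y values: 2, 21 (2 points).
  x = 22: rhs = 11, matching y values: none (0 points).
Total affine count: 23.
Full point count |E(F_23)| = 23 + 1 = 24.
Hasse bound: |24 − (23+1)| = |0| = 0 ≤ 2√23 ≈ 9.5917 ✓.


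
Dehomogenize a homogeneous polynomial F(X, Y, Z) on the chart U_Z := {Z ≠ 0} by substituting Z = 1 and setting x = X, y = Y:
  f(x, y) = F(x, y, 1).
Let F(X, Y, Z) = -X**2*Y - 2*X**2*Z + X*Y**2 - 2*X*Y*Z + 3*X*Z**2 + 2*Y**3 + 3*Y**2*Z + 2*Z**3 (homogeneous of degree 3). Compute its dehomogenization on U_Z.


f(x, y) = -x**2*y - 2*x**2 + x*y**2 - 2*x*y + 3*x + 2*y**3 + 3*y**2 + 2

On U_Z we set Z = 1. Each monomial c·X^i·Y^j·Z^k in F becomes c·x^i·y^j·1^k = c·x^i·y^j.
Substituting Z = 1: F(X, Y, 1) = -x**2*y - 2*x**2 + x*y**2 - 2*x*y + 3*x + 2*y**3 + 3*y**2 + 2.
Note: deg(f) ≤ deg(F) = 3; strict inequality happens when F is divisible by Z (lost terms).


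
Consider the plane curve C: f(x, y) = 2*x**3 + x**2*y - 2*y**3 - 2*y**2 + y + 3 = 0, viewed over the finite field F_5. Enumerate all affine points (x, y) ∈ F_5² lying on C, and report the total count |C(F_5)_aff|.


Affine F_5-points: {(0, 1), (1, 0), (1, 2), (2, 1), (2, 2), (3, 3), (4, 3)}; count = 7.

For each of the 25 pairs (x, y) ∈ F_5², evaluate f(x, y) mod 5. Record the zeros.
  x = 0: [0↦3, 1↦0, 2↦1, 3↦4, 4↦2]  zeros at y ∈ {1}
  x = 1: [0↦0, 1↦3, 2↦0, 3↦4, 4↦3]  zeros at y ∈ {0, 2}
  x = 2: [0↦4, 1↦0, 2↦0, 3↦2, 4↦4]  zeros at y ∈ {1, 2}
  x = 3: [0↦2, 1↦3, 2↦3, 3↦0, 4↦2]  zeros at y ∈ {3}
  x = 4: [0↦1, 1↦4, 2↦1, 3↦0, 4↦4]  zeros at y ∈ {3}
Collecting zeros: affine points = {(0, 1), (1, 0), (1, 2), (2, 1), (2, 2), (3, 3), (4, 3)}.
Total count |C(F_5)_aff| = 7.


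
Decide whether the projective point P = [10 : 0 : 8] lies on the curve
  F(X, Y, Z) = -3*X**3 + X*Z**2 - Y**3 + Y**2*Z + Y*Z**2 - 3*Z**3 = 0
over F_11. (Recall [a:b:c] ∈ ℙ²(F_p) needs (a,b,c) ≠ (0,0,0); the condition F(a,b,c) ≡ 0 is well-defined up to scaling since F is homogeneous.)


F(10,0,8) ≡ 9 (mod 11); P is NOT on the curve.

Evaluate F(10, 0, 8) term-by-term (mod 11).
  -3*X**3 ↦ -3·1000·1·1 = -3000
  X*Z**2 ↦ 1·10·1·64 = 640
  -Y**3 ↦ -1·1·0·1 = 0
  Y**2*Z ↦ 1·1·0·8 = 0
  Y*Z**2 ↦ 1·1·0·64 = 0
  -3*Z**3 ↦ -3·1·1·512 = -1536
Sum: F(10, 0, 8) = (-3000) + (640) + (0) + (0) + (0) + (-1536) = -3896.
Reducing mod 11: -3896 ≡ 9 (mod 11).
Since F(a, b, c) ≡ 9 ≠ 0 (mod 11), P does NOT lie on the curve.


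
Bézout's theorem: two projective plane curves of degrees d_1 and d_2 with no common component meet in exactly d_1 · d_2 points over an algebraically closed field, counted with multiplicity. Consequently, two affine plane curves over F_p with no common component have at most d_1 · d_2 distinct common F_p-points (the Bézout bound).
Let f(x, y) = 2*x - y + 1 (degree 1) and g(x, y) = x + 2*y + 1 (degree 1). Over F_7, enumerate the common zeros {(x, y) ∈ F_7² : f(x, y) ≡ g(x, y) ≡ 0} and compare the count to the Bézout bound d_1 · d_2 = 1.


Common zeros: {(5, 4)}; count = 1; Bézout bound = 1.

deg(f) = 1, deg(g) = 1, so Bézout bound = 1.
Scan x ∈ F_7. For each x, list the y ∈ F_7 with f(x, y) ≡ 0 and those with g(x, y) ≡ 0 (mod 7); the common zeros in that column are the intersection.
  x = 0: f ≡ 0 at y ∈ {1}; g ≡ 0 at y ∈ {3}; common: ∅.
  x = 1: f ≡ 0 at y ∈ {3}; g ≡ 0 at y ∈ {6}; common: ∅.
  x = 2: f ≡ 0 at y ∈ {5}; g ≡ 0 at y ∈ {2}; common: ∅.
  x = 3: f ≡ 0 at y ∈ {0}; g ≡ 0 at y ∈ {5}; common: ∅.
  x = 4: f ≡ 0 at y ∈ {2}; g ≡ 0 at y ∈ {1}; common: ∅.
  x = 5: f ≡ 0 at y ∈ {4}; g ≡ 0 at y ∈ {4}; common: {4}.
  x = 6: f ≡ 0 at y ∈ {6}; g ≡ 0 at y ∈ {0}; common: ∅.
Collecting: common zeros = {(5, 4)}, so the count is 1.
Comparison with the Bézout bound: 1 ≤ 1 = deg(f)·deg(g), as expected for curves with no common component (the bound is attained).


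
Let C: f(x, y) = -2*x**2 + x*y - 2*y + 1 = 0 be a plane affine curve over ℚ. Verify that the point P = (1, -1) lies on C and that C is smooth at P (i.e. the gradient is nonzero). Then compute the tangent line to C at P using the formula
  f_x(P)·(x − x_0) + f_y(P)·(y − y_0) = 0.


Tangent line at P: -5*x - y + 4 = 0.

Step 1: f(1, -1) = 0, so P lies on C.
Step 2: partial derivatives
  f_x(x, y) = -4*x + y, f_y(x, y) = x - 2.
  f_x(P) = -5, f_y(P) = -1 (gradient nonzero, so P is smooth).
Step 3: tangent line at P: -5·(x − 1) + -1·(y − -1) = 0.
Expanding: -5*x - y + 4 = 0.


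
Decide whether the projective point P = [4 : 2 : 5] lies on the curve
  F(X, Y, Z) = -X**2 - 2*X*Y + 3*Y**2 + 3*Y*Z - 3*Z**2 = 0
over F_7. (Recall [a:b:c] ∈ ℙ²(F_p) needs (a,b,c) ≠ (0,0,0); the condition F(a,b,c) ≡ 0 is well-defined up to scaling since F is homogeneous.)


F(4,2,5) ≡ 5 (mod 7); P is NOT on the curve.

Evaluate F(4, 2, 5) term-by-term (mod 7).
  -X**2 ↦ -1·16·1·1 = -16
  -2*X*Y ↦ -2·4·2·1 = -16
  3*Y**2 ↦ 3·1·4·1 = 12
  3*Y*Z ↦ 3·1·2·5 = 30
  -3*Z**2 ↦ -3·1·1·25 = -75
Sum: F(4, 2, 5) = (-16) + (-16) + (12) + (30) + (-75) = -65.
Reducing mod 7: -65 ≡ 5 (mod 7).
Since F(a, b, c) ≡ 5 ≠ 0 (mod 7), P does NOT lie on the curve.


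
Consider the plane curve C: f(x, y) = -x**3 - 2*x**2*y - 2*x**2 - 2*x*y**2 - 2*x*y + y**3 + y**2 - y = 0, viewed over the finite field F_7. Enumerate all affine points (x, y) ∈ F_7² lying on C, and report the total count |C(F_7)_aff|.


Affine F_7-points: {(0, 0), (1, 3), (1, 6), (2, 6), (3, 4), (4, 4), (4, 6), (5, 0)}; count = 8.

For each of the 49 pairs (x, y) ∈ F_7², evaluate f(x, y) mod 7. Record the zeros.
  x = 0: [0↦0, 1↦1, 2↦3, 3↦5, 4↦6, 5↦5, 6↦1]  zeros at y ∈ {0}
  x = 1: [0↦4, 1↦6, 2↦5, 3↦0, 4↦4, 5↦2, 6↦0]  zeros at y ∈ {3, 6}
  x = 2: [0↦5, 1↦4, 2↦3, 3↦1, 4↦4, 5↦4, 6↦0]  zeros at y ∈ {6}
  x = 3: [0↦4, 1↦3, 2↦5, 3↦2, 4↦0, 5↦5, 6↦2]  zeros at y ∈ {4}
  x = 4: [0↦2, 1↦4, 2↦5, 3↦4, 4↦0, 5↦6, 6↦0]  zeros at y ∈ {4, 6}
  x = 5: [0↦0, 1↦1, 2↦4, 3↦1, 4↦5, 5↦1, 6↦2]  zeros at y ∈ {0}
  x = 6: [0↦6, 1↦2, 2↦3, 3↦1, 4↦2, 5↦5, 6↦2]  zeros at y ∈ ∅
Collecting zeros: affine points = {(0, 0), (1, 3), (1, 6), (2, 6), (3, 4), (4, 4), (4, 6), (5, 0)}.
Total count |C(F_7)_aff| = 8.


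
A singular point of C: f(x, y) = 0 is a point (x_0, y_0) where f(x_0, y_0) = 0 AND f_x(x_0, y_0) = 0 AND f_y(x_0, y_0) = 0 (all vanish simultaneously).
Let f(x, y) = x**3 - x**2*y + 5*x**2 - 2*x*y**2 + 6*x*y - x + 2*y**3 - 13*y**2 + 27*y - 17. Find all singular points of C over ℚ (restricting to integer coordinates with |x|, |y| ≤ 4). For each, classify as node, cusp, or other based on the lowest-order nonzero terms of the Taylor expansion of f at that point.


Singular points: {(-1, 2)}; classification: cusp.

Compute partial derivatives:
  f_x = 3*x**2 - 2*x*y + 10*x - 2*y**2 + 6*y - 1.
  f_y = -x**2 - 4*x*y + 6*x + 6*y**2 - 26*y + 27.
Scan x_0 ∈ {−4, ..., 4}. For each x_0, f_y(x_0, y) is a polynomial in y; find its integer roots y ∈ {−4, ..., 4}, then test f_x and f at those candidates.
  x = -4: f_y(-4, y) = 6*y**2 - 10*y - 13; no integer root y with |y| ≤ 4.
  x = -3: f_y(-3, y) = 6*y**2 - 14*y; vanishes at y ∈ {0}. (-3, 0): f_x = -4 ≠ 0.
  x = -2: f_y(-2, y) = 6*y**2 - 18*y + 11; no integer root y with |y| ≤ 4.
  x = -1: f_y(-1, y) = 6*y**2 - 22*y + 20; vanishes at y ∈ {2}. (-1, 2): f_x = 0, f = 0 — SINGULAR.
  x = 0: f_y(0, y) = 6*y**2 - 26*y + 27; no integer root y with |y| ≤ 4.
  x = 1: f_y(1, y) = 6*y**2 - 30*y + 32; no integer root y with |y| ≤ 4.
  x = 2: f_y(2, y) = 6*y**2 - 34*y + 35; no integer root y with |y| ≤ 4.
  x = 3: f_y(3, y) = 6*y**2 - 38*y + 36; no integer root y with |y| ≤ 4.
  x = 4: f_y(4, y) = 6*y**2 - 42*y + 35; no integer root y with |y| ≤ 4.
Only singular point on the grid: (-1, 2).
Classify: substitute x = -1 + u, y = 2 + v and expand: f = u**3 - u**2*v - 2*u*v**2 + 2*v**3 + v**2.
No constant or linear terms (consistent with a singular point). Quadratic part: v**2. Cubic part: u**3 - u**2*v - 2*u*v**2 + 2*v**3.
The quadratic part v**2 is a perfect square, so there is a single (double) tangent line v = 0, i.e. y = 2. Restricting the cubic part to that line (v = 0) leaves u**3 ≠ 0, so f is not divisible by v and the branch is v² ≈ -u**3 to lowest order — this is a cusp.
Classification: cusp.


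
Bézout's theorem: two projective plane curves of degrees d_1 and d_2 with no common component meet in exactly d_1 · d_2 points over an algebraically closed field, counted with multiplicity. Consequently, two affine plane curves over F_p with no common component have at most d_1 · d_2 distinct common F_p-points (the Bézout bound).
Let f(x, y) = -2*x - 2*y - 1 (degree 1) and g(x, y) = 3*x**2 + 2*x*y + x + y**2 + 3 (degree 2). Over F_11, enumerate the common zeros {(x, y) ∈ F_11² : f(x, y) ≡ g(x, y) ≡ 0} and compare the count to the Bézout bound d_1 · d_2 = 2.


Common zeros: ∅; count = 0; Bézout bound = 2.

deg(f) = 1, deg(g) = 2, so Bézout bound = 2.
Scan x ∈ F_11. For each x, list the y ∈ F_11 with f(x, y) ≡ 0 and those with g(x, y) ≡ 0 (mod 11); the common zeros in that column are the intersection.
  x = 0: f ≡ 0 at y ∈ {5}; g ≡ 0 at y ∈ ∅; common: ∅.
  x = 1: f ≡ 0 at y ∈ {4}; g ≡ 0 at y ∈ {3, 6}; common: ∅.
  x = 2: f ≡ 0 at y ∈ {3}; g ≡ 0 at y ∈ {1, 6}; common: ∅.
  x = 3: f ≡ 0 at y ∈ {2}; g ≡ 0 at y ∈ {0, 5}; common: ∅.
  x = 4: f ≡ 0 at y ∈ {1}; g ≡ 0 at y ∈ {0, 3}; common: ∅.
  x = 5: f ≡ 0 at y ∈ {0}; g ≡ 0 at y ∈ ∅; common: ∅.
  x = 6: f ≡ 0 at y ∈ {10}; g ≡ 0 at y ∈ ∅; common: ∅.
  x = 7: f ≡ 0 at y ∈ {9}; g ≡ 0 at y ∈ ∅; common: ∅.
  x = 8: f ≡ 0 at y ∈ {8}; g ≡ 0 at y ∈ {1, 5}; common: ∅.
  x = 9: f ≡ 0 at y ∈ {7}; g ≡ 0 at y ∈ ∅; common: ∅.
  x = 10: f ≡ 0 at y ∈ {6}; g ≡ 0 at y ∈ ∅; common: ∅.
Collecting: common zeros = ∅, so the count is 0.
Comparison with the Bézout bound: 0 ≤ 2 = deg(f)·deg(g), as expected for curves with no common component (the affine F_11-count falls short of the bound because intersections may lie at infinity, over extension fields, or carry multiplicity).


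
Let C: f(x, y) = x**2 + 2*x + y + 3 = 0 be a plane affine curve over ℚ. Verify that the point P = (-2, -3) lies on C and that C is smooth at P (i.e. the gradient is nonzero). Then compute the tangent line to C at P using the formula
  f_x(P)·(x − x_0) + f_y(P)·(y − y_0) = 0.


Tangent line at P: -2*x + y - 1 = 0.

Step 1: f(-2, -3) = 0, so P lies on C.
Step 2: partial derivatives
  f_x(x, y) = 2*x + 2, f_y(x, y) = 1.
  f_x(P) = -2, f_y(P) = 1 (gradient nonzero, so P is smooth).
Step 3: tangent line at P: -2·(x − -2) + 1·(y − -3) = 0.
Expanding: -2*x + y - 1 = 0.


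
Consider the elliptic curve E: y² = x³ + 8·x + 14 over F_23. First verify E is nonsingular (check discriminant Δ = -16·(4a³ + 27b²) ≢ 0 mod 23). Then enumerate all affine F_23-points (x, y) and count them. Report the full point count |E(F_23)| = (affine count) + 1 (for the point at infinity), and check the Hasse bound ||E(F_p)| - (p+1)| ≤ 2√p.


Affine points = {(1, 0), (4, 8), (4, 15), (5, 8), (5, 15), (6, 5), (6, 18), (10, 6), (10, 17), (14, 8), (14, 15), (15, 6), (15, 17), (16, 11), (16, 12), (17, 7), (17, 16), (20, 3), (20, 20), (21, 6), (21, 17)}; affine count = 21; |E(F_23)| = 22.

Discriminant check: Δ ∝ 4a³ + 27b² = 4·8³ + 27·14² = 4·512 + 27·196 ≡ 3 (mod 23). Nonzero ⇒ E is nonsingular.
For each x ∈ F_23, compute rhs = x³ + 8·x + 14 mod 23, then count y ∈ F_23 with y² ≡ rhs.
  x = 0: rhs = 14, matching y values: none (0 points).
  x = 1: rhs = 0, matching y values: 0 (1 points).
  x = 2: rhs = 15, matching y values: none (0 points).
  x = 3: rhs = 19, matching y values: none (0 points).
  x = 4: rhs = 18, matching y values: 8, 15 (2 points).
  x = 5: rhs = 18, matching y values: 8, 15 (2 points).
  x = 6: rhs = 2, matching y values: 5, 18 (2 points).
  x = 7: rhs = 22, matching y values: none (0 points).
  x = 8: rhs = 15, matching y values: none (0 points).
  x = 9: rhs = 10, matching y values: none (0 points).
  x = 10: rhs = 13, matching y values: 6, 17 (2 points).
  x = 11: rhs = 7, matching y values: none (0 points).
  x = 12: rhs = 21, matching y values: none (0 points).
  x = 13: rhs = 15, matching y values: none (0 points).
  x = 14: rhs = 18, matching y values: 8, 15 (2 points).
  x = 15: rhs = 13, matching y values: 6, 17 (2 points).
  x = 16: rhs = 6, matching y values: 11, 12 (2 points).
  x = 17: rhs = 3, matching y values: 7, 16 (2 points).
  x = 18: rhs = 10, matching y values: none (0 points).
  x = 19: rhs = 10, matching y values: none (0 points).
  x = 20: rhs = 9, matching y values: 3, 20 (2 points).
  x = 21: rhs = 13, matching y values: 6, 17 (2 points).
  x = 22: rhs = 5, matching y values: none (0 points).
Total affine count: 21.
Full point count |E(F_23)| = 21 + 1 = 22.
Hasse bound: |22 − (23+1)| = |-2| = 2 ≤ 2√23 ≈ 9.5917 ✓.


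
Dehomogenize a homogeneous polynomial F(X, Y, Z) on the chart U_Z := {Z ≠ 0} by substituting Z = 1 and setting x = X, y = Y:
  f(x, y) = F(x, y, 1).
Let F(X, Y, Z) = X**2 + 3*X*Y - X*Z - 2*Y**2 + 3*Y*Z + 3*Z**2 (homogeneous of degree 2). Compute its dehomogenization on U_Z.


f(x, y) = x**2 + 3*x*y - x - 2*y**2 + 3*y + 3

On U_Z we set Z = 1. Each monomial c·X^i·Y^j·Z^k in F becomes c·x^i·y^j·1^k = c·x^i·y^j.
Substituting Z = 1: F(X, Y, 1) = x**2 + 3*x*y - x - 2*y**2 + 3*y + 3.
Note: deg(f) ≤ deg(F) = 2; strict inequality happens when F is divisible by Z (lost terms).


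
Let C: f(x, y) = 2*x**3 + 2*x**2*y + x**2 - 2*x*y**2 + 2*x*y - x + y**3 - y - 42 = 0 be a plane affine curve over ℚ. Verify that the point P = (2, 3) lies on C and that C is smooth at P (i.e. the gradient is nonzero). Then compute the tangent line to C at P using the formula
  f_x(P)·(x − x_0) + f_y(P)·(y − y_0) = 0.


Tangent line at P: 39*x + 14*y - 120 = 0.

Step 1: f(2, 3) = 0, so P lies on C.
Step 2: partial derivatives
  f_x(x, y) = 6*x**2 + 4*x*y + 2*x - 2*y**2 + 2*y - 1, f_y(x, y) = 2*x**2 - 4*x*y + 2*x + 3*y**2 - 1.
  f_x(P) = 39, f_y(P) = 14 (gradient nonzero, so P is smooth).
Step 3: tangent line at P: 39·(x − 2) + 14·(y − 3) = 0.
Expanding: 39*x + 14*y - 120 = 0.
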